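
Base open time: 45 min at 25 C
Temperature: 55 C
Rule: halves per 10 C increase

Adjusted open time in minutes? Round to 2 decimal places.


Acceleration = 2^((55-25)/10) = 8.0000
Open time = 45 / 8.0000 = 5.63 min

5.63


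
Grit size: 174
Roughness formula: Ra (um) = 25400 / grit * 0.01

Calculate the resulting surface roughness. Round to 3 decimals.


Ra = 25400 / 174 * 0.01
= 1.460 um

1.460


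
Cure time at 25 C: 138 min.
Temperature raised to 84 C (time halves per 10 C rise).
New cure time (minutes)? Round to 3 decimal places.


Acceleration factor = 2^(59/10) = 59.7141
New time = 138 / 59.7141 = 2.311 min

2.311


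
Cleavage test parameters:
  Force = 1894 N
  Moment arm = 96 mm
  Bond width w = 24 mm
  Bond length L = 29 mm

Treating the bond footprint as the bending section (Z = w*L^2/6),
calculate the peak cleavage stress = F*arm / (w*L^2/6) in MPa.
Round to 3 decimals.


M = 1894 * 96 = 181824 N*mm
Z = 24 * 29^2 / 6 = 20184 / 6 mm^3
sigma = M / Z = 6 * 181824 / 20184 = 1090944 / 20184
= 54.050 MPa

54.050


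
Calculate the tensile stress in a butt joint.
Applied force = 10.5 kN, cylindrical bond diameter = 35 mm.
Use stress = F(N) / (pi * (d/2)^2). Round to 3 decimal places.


A = pi * 17.5^2 = 962.1128 mm^2
sigma = 10500.0 / 962.1128 = 10.913 MPa

10.913


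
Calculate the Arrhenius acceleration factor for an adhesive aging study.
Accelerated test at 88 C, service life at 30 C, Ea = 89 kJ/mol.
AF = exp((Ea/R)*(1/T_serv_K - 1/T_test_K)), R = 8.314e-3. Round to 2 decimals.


T_test = 361.15 K, T_serv = 303.15 K
Ea/R = 89 / 0.008314 = 10704.84
AF = exp(10704.84 * (1/303.15 - 1/361.15))
= 290.34

290.34


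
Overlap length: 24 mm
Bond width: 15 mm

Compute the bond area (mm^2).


Bond area = 24 * 15 = 360 mm^2

360


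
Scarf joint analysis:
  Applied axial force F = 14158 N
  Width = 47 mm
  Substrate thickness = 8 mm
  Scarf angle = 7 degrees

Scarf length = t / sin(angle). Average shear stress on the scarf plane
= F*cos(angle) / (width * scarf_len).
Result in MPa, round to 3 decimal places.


Scarf length = 8 / sin(7 deg) = 65.6441 mm
cos(7 deg) = 0.992546
Shear = 14158 * 0.992546 / (47 * 65.6441)
= 4.555 MPa

4.555


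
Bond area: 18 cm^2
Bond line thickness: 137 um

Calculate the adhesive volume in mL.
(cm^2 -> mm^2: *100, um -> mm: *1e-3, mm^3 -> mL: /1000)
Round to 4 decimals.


V = 18*100 * 137*1e-3 / 1000
= 0.2466 mL

0.2466


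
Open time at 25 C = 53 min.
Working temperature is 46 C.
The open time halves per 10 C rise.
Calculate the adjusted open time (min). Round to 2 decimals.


factor = 2^((46 - 25) / 10) = 4.2871
ot = 53 / 4.2871 = 12.36 min

12.36


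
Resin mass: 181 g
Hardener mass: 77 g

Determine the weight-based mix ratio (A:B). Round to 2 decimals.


Ratio = 181 / 77 = 2.35

2.35


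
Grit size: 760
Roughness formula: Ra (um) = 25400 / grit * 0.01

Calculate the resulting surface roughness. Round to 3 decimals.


Ra = 25400 / 760 * 0.01
= 0.334 um

0.334


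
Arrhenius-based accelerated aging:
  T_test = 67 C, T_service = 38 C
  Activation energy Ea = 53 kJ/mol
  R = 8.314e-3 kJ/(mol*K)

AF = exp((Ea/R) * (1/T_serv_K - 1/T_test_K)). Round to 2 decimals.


T_test_K = 340.15, T_serv_K = 311.15
AF = exp((53/8.314e-3) * (1/311.15 - 1/340.15))
= 5.74

5.74


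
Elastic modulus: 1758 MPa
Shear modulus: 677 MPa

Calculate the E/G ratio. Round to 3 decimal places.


E / G = 1758 / 677 = 2.597

2.597


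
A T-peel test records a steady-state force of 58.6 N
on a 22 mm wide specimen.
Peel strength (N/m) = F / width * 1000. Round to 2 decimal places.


Peel strength = 58.6 / 22 * 1000
= 2663.64 N/m

2663.64


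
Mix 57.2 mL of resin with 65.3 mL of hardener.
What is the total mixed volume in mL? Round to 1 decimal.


Total = 57.2 + 65.3 = 122.5 mL

122.5


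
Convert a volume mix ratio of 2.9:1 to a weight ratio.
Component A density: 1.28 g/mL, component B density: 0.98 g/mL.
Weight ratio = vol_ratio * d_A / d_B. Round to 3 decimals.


= 2.9 * 1.28 / 0.98 = 3.788

3.788


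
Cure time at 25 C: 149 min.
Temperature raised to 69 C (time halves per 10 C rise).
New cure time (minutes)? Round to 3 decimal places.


Acceleration factor = 2^(44/10) = 21.1121
New time = 149 / 21.1121 = 7.058 min

7.058


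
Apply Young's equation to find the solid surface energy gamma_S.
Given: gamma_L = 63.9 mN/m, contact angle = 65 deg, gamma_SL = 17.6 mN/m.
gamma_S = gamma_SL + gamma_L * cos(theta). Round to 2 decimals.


theta_rad = 65 * pi/180 = 1.134464
gamma_S = 17.6 + 63.9 * cos(1.134464)
= 44.61 mN/m

44.61


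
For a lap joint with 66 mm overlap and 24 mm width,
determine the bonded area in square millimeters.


Area = 66 * 24 = 1584 mm^2

1584


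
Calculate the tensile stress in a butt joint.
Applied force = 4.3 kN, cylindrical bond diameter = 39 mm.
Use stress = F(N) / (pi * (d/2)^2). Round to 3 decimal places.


A = pi * 19.5^2 = 1194.5906 mm^2
sigma = 4300.0 / 1194.5906 = 3.600 MPa

3.600


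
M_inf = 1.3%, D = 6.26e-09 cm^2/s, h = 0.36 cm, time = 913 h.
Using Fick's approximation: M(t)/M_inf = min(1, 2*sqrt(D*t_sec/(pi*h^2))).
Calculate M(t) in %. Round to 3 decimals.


t = 3286800 s
ratio = min(1, 2*sqrt(6.26e-09*3286800/(pi*0.1296)))
= 0.449600
M(t) = 1.3 * 0.449600 = 0.584%

0.584


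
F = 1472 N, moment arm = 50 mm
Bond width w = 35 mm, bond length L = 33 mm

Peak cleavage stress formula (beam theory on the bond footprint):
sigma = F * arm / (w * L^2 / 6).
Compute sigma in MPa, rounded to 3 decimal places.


sigma = (1472 * 50) / (35 * 1089 / 6)
= 73600 * 6 / 38115
= 441600 / 38115
= 11.586 MPa

11.586


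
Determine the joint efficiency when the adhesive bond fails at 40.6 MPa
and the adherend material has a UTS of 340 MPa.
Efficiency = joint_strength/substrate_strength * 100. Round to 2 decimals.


Joint efficiency = 40.6 / 340 * 100
= 11.94%

11.94


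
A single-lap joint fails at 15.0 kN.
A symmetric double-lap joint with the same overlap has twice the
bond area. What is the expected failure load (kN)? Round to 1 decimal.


Double-lap load = 2 * 15.0 = 30.0 kN

30.0


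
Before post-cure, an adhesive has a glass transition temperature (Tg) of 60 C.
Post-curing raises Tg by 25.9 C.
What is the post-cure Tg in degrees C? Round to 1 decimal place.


Tg_post = Tg_base + delta_Tg
= 60 + 25.9
= 85.9 C

85.9


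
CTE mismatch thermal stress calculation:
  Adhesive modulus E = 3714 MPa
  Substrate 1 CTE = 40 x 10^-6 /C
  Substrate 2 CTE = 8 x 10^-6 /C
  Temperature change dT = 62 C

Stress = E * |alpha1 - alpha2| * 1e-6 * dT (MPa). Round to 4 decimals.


delta_alpha = |40 - 8| = 32 x 10^-6/C
Stress = 3714 * 32e-6 * 62
= 7.3686 MPa

7.3686


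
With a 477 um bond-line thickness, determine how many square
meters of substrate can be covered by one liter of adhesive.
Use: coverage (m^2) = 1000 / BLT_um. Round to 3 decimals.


Coverage = 1000 / 477 = 2.096 m^2

2.096


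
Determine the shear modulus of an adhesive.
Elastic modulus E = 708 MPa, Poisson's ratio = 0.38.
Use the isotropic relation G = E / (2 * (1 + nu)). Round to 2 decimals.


G = 708 / (2*(1+0.38)) = 708 / 2.76
= 256.52 MPa

256.52


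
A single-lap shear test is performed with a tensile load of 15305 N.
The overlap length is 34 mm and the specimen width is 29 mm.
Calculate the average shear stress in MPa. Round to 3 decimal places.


Shear stress = F / (overlap * width)
= 15305 / (34 * 29)
= 15305 / 986
= 15.522 MPa

15.522


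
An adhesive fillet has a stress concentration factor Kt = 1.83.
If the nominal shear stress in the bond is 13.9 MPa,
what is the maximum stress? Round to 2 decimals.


Max stress = 13.9 * 1.83 = 25.44 MPa

25.44


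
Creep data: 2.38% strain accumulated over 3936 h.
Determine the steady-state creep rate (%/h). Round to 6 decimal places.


Rate = 2.38 / 3936 = 0.000605 %/h

0.000605


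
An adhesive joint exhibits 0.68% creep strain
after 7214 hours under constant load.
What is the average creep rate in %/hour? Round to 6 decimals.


Creep rate = strain / time
= 0.68 / 7214
= 0.000094 %/h

0.000094


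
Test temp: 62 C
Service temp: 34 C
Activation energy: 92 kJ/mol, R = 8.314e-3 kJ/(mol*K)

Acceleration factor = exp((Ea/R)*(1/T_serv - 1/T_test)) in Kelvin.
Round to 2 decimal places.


AF = exp((92/0.008314)*(1/307.15 - 1/335.15))
= 20.28

20.28


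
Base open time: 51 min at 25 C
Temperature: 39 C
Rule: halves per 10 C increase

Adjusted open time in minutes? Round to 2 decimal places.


Acceleration = 2^((39-25)/10) = 2.6390
Open time = 51 / 2.6390 = 19.33 min

19.33


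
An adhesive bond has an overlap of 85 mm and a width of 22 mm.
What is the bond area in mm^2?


Bond area = overlap * width
= 85 * 22
= 1870 mm^2

1870


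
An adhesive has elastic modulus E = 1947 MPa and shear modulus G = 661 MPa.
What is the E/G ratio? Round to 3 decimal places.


E/G = 1947 / 661 = 2.946

2.946


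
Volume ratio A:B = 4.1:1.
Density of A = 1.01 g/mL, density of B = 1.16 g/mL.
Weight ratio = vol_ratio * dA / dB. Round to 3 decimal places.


Wt ratio = 4.1 * 1.01 / 1.16
= 3.570

3.570


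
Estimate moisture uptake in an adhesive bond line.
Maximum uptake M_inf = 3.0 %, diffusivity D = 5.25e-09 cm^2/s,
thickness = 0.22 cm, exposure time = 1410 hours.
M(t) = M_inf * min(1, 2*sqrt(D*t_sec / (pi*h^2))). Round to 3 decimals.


Convert time: 1410 h = 5076000 s
ratio = min(1, 2*sqrt(5.25e-09*5076000/(pi*0.22^2)))
= 0.837284
M(t) = 3.0 * 0.837284 = 2.512%

2.512


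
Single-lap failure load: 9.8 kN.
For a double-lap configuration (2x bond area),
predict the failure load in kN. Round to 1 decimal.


Failure load = 9.8 * 2 = 19.6 kN

19.6


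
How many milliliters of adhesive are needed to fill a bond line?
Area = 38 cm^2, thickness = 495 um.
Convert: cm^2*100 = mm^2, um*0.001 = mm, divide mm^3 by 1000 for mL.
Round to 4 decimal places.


= (38 * 100) * (495 * 0.001) / 1000
= 1.8810 mL

1.8810


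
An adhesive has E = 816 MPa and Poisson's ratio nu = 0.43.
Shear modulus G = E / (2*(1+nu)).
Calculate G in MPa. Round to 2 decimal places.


G = 816 / (2*(1+0.43))
= 816 / 2.86
= 285.31 MPa

285.31


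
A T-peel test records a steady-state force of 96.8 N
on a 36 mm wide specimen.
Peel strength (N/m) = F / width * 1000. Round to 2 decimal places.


Peel strength = 96.8 / 36 * 1000
= 2688.89 N/m

2688.89


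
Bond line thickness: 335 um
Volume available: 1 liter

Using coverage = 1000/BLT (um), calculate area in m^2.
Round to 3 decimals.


1 L = 1e6 mm^3, thickness = 335 um = 0.335 mm
Area = 1e6 / 0.335 mm^2 = (1e6 / 0.335) / 1e6 m^2 = 1000 / 335 m^2
= 2.985 m^2

2.985


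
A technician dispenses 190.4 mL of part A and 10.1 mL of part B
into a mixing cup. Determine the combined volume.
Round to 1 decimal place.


Combined volume = 190.4 + 10.1
= 200.5 mL

200.5


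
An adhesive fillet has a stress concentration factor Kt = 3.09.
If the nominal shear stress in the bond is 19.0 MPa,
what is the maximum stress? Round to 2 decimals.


Max stress = 19.0 * 3.09 = 58.71 MPa

58.71


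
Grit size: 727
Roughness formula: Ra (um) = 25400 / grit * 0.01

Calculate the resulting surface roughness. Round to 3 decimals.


Ra = 25400 / 727 * 0.01
= 0.349 um

0.349


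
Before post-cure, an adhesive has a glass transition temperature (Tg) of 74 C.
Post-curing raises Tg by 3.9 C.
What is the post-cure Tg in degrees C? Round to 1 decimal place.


Tg_post = Tg_base + delta_Tg
= 74 + 3.9
= 77.9 C

77.9


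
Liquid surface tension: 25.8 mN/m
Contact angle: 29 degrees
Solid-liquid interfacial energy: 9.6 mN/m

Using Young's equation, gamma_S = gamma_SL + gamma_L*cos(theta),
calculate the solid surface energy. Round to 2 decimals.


gamma_S = 9.6 + 25.8 * cos(29)
= 32.17 mN/m

32.17


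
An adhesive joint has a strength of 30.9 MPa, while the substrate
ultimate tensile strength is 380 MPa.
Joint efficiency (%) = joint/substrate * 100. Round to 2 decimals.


Efficiency = 30.9 / 380 * 100
= 8.13%

8.13


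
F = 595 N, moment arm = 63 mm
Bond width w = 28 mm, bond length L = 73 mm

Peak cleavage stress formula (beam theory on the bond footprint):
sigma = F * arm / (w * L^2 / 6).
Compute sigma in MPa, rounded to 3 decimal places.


sigma = (595 * 63) / (28 * 5329 / 6)
= 37485 * 6 / 149212
= 224910 / 149212
= 1.507 MPa

1.507


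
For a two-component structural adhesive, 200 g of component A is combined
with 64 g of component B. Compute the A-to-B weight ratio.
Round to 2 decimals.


Weight ratio A:B = 200 / 64
= 3.13

3.13


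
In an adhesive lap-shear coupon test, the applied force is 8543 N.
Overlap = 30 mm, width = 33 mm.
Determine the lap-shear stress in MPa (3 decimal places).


stress = F / (overlap * width)
= 8543 / (30 * 33)
= 8.629 MPa

8.629


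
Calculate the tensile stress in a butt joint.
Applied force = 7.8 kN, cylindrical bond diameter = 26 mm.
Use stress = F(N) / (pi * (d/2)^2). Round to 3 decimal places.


A = pi * 13.0^2 = 530.9292 mm^2
sigma = 7800.0 / 530.9292 = 14.691 MPa

14.691


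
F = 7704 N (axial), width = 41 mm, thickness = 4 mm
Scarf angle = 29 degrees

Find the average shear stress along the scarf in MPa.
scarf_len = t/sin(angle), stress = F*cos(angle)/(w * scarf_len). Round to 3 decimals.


scarf_len = 4/sin(29 deg) = 8.2507
cos(29 deg) = 0.874620
stress = 7704*0.874620/(41*8.2507) = 19.919 MPa

19.919


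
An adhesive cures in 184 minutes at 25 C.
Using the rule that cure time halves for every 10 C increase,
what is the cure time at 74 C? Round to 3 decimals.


Factor = 2^((74 - 25) / 10) = 29.8571
Cure time = 184 / 29.8571
= 6.163 minutes

6.163


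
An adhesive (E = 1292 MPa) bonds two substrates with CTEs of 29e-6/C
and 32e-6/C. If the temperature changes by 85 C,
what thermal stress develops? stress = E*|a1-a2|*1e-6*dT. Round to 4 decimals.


Stress = 1292 * |29 - 32| * 1e-6 * 85
= 0.3295 MPa

0.3295


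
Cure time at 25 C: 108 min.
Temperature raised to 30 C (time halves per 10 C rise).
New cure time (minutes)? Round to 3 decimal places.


Acceleration factor = 2^(5/10) = 1.4142
New time = 108 / 1.4142 = 76.368 min

76.368


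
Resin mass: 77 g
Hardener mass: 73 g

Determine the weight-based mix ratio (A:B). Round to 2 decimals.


Ratio = 77 / 73 = 1.05

1.05


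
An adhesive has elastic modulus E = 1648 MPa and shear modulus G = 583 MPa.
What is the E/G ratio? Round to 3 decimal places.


E/G = 1648 / 583 = 2.827

2.827


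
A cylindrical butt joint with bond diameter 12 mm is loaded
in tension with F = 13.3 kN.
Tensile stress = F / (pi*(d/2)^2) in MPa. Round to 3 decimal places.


Area = pi * (12/2)^2 = 113.0973 mm^2
Stress = 13.3*1000 / 113.0973
= 117.598 MPa

117.598


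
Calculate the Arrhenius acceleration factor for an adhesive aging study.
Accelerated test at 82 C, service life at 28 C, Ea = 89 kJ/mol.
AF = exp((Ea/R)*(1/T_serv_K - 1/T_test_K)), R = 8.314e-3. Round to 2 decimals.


T_test = 355.15 K, T_serv = 301.15 K
Ea/R = 89 / 0.008314 = 10704.84
AF = exp(10704.84 * (1/301.15 - 1/355.15))
= 222.47

222.47


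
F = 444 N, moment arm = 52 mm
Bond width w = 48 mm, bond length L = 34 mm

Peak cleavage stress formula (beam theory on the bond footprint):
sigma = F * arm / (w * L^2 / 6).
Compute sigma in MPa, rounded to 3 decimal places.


sigma = (444 * 52) / (48 * 1156 / 6)
= 23088 * 6 / 55488
= 138528 / 55488
= 2.497 MPa

2.497


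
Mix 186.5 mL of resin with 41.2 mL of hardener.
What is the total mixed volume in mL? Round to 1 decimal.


Total = 186.5 + 41.2 = 227.7 mL

227.7


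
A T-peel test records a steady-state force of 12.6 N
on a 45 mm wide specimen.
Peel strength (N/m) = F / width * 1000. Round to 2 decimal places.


Peel strength = 12.6 / 45 * 1000
= 280.00 N/m

280.00


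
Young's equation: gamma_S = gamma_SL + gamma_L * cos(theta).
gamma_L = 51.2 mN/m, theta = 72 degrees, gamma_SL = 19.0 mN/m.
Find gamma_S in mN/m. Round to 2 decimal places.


cos(72 deg) = 0.309017
gamma_S = 19.0 + 51.2 * 0.309017
= 34.82 mN/m

34.82


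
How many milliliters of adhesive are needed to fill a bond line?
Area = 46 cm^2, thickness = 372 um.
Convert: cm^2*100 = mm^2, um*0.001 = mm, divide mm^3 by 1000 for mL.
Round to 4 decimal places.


= (46 * 100) * (372 * 0.001) / 1000
= 1.7112 mL

1.7112


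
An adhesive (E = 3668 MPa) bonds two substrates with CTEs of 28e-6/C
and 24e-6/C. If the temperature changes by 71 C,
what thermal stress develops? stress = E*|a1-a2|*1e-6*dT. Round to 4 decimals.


Stress = 3668 * |28 - 24| * 1e-6 * 71
= 1.0417 MPa

1.0417


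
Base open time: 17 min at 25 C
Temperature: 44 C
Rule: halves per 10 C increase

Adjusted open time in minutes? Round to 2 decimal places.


Acceleration = 2^((44-25)/10) = 3.7321
Open time = 17 / 3.7321 = 4.56 min

4.56


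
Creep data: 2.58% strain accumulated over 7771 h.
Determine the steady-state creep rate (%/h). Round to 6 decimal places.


Rate = 2.58 / 7771 = 0.000332 %/h

0.000332


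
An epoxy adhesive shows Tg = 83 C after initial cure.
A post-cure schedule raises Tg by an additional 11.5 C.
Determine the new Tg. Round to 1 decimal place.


New Tg = 83 + 11.5
= 94.5 C

94.5


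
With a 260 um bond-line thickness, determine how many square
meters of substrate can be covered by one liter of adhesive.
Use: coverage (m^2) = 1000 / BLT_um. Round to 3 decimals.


Coverage = 1000 / 260 = 3.846 m^2

3.846


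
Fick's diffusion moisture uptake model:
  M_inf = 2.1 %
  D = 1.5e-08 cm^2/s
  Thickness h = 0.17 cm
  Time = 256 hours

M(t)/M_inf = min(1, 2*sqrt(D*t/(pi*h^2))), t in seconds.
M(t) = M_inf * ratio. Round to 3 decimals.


t_sec = 256 * 3600 = 921600
ratio = 2*sqrt(1.5e-08*921600/(pi*0.17^2))
= min(1, 0.780410)
= 0.780410
M(t) = 2.1 * 0.780410 = 1.639 %

1.639


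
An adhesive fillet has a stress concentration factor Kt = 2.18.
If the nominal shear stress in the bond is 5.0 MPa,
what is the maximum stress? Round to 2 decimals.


Max stress = 5.0 * 2.18 = 10.90 MPa

10.90


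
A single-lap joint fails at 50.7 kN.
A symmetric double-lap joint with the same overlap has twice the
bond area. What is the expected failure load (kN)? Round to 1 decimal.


Double-lap load = 2 * 50.7 = 101.4 kN

101.4


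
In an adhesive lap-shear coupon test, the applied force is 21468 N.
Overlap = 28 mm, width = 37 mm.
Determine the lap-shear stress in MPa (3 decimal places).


stress = F / (overlap * width)
= 21468 / (28 * 37)
= 20.722 MPa

20.722


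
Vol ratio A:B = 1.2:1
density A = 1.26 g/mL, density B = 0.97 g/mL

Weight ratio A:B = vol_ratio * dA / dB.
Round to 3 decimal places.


Weight ratio = 1.2 * 1.26 / 0.97
= 1.559

1.559


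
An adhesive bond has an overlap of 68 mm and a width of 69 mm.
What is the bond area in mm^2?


Bond area = overlap * width
= 68 * 69
= 4692 mm^2

4692


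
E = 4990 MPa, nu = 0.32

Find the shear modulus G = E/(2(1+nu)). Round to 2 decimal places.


G = 4990 / (2 * 1.32)
= 1890.15 MPa

1890.15


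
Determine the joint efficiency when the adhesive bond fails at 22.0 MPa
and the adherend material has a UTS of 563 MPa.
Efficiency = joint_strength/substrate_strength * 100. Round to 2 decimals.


Joint efficiency = 22.0 / 563 * 100
= 3.91%

3.91


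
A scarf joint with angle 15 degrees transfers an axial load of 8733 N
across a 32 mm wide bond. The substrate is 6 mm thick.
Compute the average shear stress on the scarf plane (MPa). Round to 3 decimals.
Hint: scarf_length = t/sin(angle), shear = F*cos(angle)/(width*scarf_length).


scarf_length = 6 / sin(15 deg) = 23.1822 mm
cos(15 deg) = 0.965926
shear stress = 8733 * 0.965926 / (32 * 23.1822)
= 11.371 MPa

11.371


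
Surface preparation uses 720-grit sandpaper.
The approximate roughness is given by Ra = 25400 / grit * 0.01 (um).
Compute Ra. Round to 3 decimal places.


Ra = 25400 / 720 * 0.01
= 254 / 720
= 0.353 um

0.353


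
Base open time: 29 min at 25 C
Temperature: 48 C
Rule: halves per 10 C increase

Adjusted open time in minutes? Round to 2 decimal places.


Acceleration = 2^((48-25)/10) = 4.9246
Open time = 29 / 4.9246 = 5.89 min

5.89


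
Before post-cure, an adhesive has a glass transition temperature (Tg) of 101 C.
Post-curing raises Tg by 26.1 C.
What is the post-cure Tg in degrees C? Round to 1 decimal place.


Tg_post = Tg_base + delta_Tg
= 101 + 26.1
= 127.1 C

127.1


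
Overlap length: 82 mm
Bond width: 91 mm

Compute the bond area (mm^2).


Bond area = 82 * 91 = 7462 mm^2

7462


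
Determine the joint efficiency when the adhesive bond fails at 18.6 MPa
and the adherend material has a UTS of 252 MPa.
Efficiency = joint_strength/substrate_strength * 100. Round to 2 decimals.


Joint efficiency = 18.6 / 252 * 100
= 7.38%

7.38


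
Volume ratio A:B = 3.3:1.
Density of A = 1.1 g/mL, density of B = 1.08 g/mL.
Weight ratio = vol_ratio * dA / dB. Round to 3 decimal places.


Wt ratio = 3.3 * 1.1 / 1.08
= 3.361

3.361


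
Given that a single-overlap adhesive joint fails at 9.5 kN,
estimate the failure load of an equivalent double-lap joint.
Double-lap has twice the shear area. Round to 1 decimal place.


Double-lap factor = 2
Expected load = 9.5 * 2 = 19.0 kN

19.0


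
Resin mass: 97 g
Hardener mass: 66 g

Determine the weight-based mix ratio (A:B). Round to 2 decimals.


Ratio = 97 / 66 = 1.47

1.47


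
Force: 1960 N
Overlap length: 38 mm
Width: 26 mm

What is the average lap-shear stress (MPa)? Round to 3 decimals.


Average shear stress = F / (overlap * width)
= 1960 / (38 * 26)
= 1.984 MPa

1.984


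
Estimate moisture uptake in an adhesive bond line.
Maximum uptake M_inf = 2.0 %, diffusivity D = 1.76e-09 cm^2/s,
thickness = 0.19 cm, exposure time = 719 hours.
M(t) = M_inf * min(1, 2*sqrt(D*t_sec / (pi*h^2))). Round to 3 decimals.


Convert time: 719 h = 2588400 s
ratio = min(1, 2*sqrt(1.76e-09*2588400/(pi*0.19^2)))
= 0.400842
M(t) = 2.0 * 0.400842 = 0.802%

0.802


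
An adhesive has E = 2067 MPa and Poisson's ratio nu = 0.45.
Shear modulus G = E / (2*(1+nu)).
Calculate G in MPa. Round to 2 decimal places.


G = 2067 / (2*(1+0.45))
= 2067 / 2.90
= 712.76 MPa

712.76


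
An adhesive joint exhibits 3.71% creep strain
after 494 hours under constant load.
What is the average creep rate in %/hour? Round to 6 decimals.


Creep rate = strain / time
= 3.71 / 494
= 0.007510 %/h

0.007510


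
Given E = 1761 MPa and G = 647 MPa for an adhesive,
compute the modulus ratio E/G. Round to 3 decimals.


E/G ratio = 1761 / 647 = 2.722

2.722


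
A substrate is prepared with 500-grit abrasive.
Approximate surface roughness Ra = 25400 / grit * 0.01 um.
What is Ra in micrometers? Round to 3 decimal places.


Ra = 25400 / 500 * 0.01 = 0.508 um

0.508


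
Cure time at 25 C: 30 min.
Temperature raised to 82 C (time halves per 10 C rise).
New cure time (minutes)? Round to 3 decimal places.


Acceleration factor = 2^(57/10) = 51.9842
New time = 30 / 51.9842 = 0.577 min

0.577


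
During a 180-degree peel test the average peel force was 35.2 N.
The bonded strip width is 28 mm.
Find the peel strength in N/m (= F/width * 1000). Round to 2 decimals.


Peel strength = F/width * 1000
= 35.2 / 28 * 1000
= 1257.14 N/m

1257.14


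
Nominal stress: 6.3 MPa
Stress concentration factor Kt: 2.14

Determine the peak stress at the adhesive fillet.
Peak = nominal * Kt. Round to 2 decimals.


Peak stress = 6.3 * 2.14
= 13.48 MPa

13.48


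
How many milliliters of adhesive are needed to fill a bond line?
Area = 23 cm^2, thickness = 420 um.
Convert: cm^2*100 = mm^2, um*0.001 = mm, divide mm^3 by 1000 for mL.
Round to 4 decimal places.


= (23 * 100) * (420 * 0.001) / 1000
= 0.9660 mL

0.9660


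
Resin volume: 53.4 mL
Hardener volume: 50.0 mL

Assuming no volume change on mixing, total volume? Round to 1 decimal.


V_total = 53.4 + 50.0 = 103.4 mL

103.4


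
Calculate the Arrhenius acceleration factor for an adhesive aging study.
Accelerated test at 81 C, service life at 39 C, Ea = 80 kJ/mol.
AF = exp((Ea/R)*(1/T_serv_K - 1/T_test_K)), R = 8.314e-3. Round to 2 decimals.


T_test = 354.15 K, T_serv = 312.15 K
Ea/R = 80 / 0.008314 = 9622.32
AF = exp(9622.32 * (1/312.15 - 1/354.15))
= 38.70

38.70


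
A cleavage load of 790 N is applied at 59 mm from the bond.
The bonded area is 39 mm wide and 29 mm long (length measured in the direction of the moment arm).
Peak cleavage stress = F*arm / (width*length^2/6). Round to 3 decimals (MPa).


Moment = 790 * 59 = 46610 N*mm
Section modulus = 39 * 841 / 6 = 32799 / 6 mm^3
Stress = 46610 / (32799 / 6) = 279660 / 32799
= 8.526 MPa

8.526


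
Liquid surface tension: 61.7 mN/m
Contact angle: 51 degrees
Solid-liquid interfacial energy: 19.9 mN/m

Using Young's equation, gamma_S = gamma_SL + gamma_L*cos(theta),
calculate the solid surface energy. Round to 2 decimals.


gamma_S = 19.9 + 61.7 * cos(51)
= 58.73 mN/m

58.73


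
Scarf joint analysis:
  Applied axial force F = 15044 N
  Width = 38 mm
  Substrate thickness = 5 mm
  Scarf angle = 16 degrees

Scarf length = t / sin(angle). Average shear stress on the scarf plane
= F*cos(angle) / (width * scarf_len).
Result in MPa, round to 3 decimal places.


Scarf length = 5 / sin(16 deg) = 18.1398 mm
cos(16 deg) = 0.961262
Shear = 15044 * 0.961262 / (38 * 18.1398)
= 20.979 MPa

20.979


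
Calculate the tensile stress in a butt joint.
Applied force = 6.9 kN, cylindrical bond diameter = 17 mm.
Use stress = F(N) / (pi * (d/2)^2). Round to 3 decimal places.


A = pi * 8.5^2 = 226.9801 mm^2
sigma = 6900.0 / 226.9801 = 30.399 MPa

30.399


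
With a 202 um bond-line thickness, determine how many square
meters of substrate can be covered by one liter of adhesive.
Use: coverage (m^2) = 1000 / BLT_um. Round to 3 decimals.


Coverage = 1000 / 202 = 4.950 m^2

4.950


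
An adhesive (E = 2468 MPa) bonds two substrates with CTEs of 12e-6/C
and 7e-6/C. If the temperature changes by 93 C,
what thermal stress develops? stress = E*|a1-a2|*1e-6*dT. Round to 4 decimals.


Stress = 2468 * |12 - 7| * 1e-6 * 93
= 1.1476 MPa

1.1476


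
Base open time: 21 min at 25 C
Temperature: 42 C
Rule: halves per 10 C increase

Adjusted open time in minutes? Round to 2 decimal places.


Acceleration = 2^((42-25)/10) = 3.2490
Open time = 21 / 3.2490 = 6.46 min

6.46


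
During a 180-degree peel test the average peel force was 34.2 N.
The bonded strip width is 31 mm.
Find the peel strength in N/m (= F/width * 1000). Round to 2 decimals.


Peel strength = F/width * 1000
= 34.2 / 31 * 1000
= 1103.23 N/m

1103.23


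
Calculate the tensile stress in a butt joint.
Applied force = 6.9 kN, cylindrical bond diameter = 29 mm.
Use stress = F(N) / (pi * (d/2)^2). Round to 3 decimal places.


A = pi * 14.5^2 = 660.5199 mm^2
sigma = 6900.0 / 660.5199 = 10.446 MPa

10.446


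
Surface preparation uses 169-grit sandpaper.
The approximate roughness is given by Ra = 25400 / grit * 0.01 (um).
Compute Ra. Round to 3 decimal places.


Ra = 25400 / 169 * 0.01
= 254 / 169
= 1.503 um

1.503


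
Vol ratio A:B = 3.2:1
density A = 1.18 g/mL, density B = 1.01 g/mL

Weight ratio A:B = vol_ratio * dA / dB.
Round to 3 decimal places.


Weight ratio = 3.2 * 1.18 / 1.01
= 3.739

3.739


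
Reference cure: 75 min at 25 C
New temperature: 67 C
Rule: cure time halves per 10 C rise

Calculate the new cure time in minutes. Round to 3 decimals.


factor = 2^((67-25)/10) = 18.3792
t_new = 75 / 18.3792 = 4.081 min

4.081


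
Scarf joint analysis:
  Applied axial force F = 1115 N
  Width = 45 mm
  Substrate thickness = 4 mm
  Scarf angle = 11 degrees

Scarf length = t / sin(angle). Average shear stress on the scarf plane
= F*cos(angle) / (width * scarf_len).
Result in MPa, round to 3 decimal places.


Scarf length = 4 / sin(11 deg) = 20.9634 mm
cos(11 deg) = 0.981627
Shear = 1115 * 0.981627 / (45 * 20.9634)
= 1.160 MPa

1.160


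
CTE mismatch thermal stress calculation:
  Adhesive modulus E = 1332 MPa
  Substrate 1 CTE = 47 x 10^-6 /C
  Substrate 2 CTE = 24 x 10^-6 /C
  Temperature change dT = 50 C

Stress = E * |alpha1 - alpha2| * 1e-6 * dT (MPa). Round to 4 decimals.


delta_alpha = |47 - 24| = 23 x 10^-6/C
Stress = 1332 * 23e-6 * 50
= 1.5318 MPa

1.5318


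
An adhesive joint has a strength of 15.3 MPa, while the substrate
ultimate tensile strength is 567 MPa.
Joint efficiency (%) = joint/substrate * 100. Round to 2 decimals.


Efficiency = 15.3 / 567 * 100
= 2.70%

2.70


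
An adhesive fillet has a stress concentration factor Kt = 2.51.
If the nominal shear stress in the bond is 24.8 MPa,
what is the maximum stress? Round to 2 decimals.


Max stress = 24.8 * 2.51 = 62.25 MPa

62.25


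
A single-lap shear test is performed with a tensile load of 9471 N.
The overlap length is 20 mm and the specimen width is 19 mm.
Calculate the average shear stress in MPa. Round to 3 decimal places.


Shear stress = F / (overlap * width)
= 9471 / (20 * 19)
= 9471 / 380
= 24.924 MPa

24.924


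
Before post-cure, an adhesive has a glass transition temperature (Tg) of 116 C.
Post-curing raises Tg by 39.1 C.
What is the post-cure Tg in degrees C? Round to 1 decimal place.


Tg_post = Tg_base + delta_Tg
= 116 + 39.1
= 155.1 C

155.1


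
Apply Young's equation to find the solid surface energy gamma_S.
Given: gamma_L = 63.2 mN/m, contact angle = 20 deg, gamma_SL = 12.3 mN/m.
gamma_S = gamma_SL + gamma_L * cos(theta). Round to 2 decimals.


theta_rad = 20 * pi/180 = 0.349066
gamma_S = 12.3 + 63.2 * cos(0.349066)
= 71.69 mN/m

71.69


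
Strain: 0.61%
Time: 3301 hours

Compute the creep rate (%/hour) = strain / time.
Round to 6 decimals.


Creep rate = 0.61 / 3301
= 0.000185 %/h

0.000185


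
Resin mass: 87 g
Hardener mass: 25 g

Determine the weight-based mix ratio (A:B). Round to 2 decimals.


Ratio = 87 / 25 = 3.48

3.48


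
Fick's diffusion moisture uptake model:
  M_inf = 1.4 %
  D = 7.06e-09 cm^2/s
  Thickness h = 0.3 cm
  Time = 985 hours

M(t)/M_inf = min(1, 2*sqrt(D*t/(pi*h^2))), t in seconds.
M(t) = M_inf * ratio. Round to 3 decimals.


t_sec = 985 * 3600 = 3546000
ratio = 2*sqrt(7.06e-09*3546000/(pi*0.3^2))
= min(1, 0.595121)
= 0.595121
M(t) = 1.4 * 0.595121 = 0.833 %

0.833


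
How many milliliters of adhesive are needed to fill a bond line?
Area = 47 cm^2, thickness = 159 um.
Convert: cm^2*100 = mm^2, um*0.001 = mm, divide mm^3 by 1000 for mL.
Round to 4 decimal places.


= (47 * 100) * (159 * 0.001) / 1000
= 0.7473 mL

0.7473


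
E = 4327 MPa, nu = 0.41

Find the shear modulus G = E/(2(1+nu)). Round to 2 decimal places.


G = 4327 / (2 * 1.41)
= 1534.40 MPa

1534.40


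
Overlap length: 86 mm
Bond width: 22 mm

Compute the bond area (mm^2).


Bond area = 86 * 22 = 1892 mm^2

1892


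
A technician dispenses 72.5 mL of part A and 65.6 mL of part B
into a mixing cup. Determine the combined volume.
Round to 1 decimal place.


Combined volume = 72.5 + 65.6
= 138.1 mL

138.1


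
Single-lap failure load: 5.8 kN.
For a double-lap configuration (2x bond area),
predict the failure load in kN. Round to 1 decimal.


Failure load = 5.8 * 2 = 11.6 kN

11.6


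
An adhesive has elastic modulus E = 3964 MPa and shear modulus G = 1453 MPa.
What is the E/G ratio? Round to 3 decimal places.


E/G = 3964 / 1453 = 2.728

2.728


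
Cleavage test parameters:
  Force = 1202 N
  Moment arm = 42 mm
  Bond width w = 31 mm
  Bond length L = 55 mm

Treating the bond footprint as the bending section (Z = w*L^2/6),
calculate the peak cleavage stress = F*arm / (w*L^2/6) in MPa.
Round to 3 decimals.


M = 1202 * 42 = 50484 N*mm
Z = 31 * 55^2 / 6 = 93775 / 6 mm^3
sigma = M / Z = 6 * 50484 / 93775 = 302904 / 93775
= 3.230 MPa

3.230


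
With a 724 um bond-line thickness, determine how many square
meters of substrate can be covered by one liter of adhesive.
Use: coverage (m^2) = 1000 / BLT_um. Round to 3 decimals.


Coverage = 1000 / 724 = 1.381 m^2

1.381


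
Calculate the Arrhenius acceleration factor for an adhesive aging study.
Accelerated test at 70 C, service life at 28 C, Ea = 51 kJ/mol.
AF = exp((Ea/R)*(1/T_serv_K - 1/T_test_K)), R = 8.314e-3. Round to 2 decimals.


T_test = 343.15 K, T_serv = 301.15 K
Ea/R = 51 / 0.008314 = 6134.23
AF = exp(6134.23 * (1/301.15 - 1/343.15))
= 12.10

12.10


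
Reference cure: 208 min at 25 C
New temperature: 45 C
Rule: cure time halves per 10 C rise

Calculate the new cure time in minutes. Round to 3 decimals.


factor = 2^((45-25)/10) = 4.0000
t_new = 208 / 4.0000 = 52.000 min

52.000


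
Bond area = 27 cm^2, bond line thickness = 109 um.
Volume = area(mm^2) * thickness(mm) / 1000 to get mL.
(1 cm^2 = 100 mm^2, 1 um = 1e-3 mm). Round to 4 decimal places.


area_mm2 = 27 * 100 = 2700
blt_mm = 109 * 1e-3 = 0.109
vol_mm3 = 2700 * 0.109 = 294.3
vol_mL = 294.3 / 1000 = 0.2943 mL

0.2943


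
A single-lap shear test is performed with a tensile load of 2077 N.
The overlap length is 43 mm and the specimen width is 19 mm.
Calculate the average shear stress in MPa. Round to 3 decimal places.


Shear stress = F / (overlap * width)
= 2077 / (43 * 19)
= 2077 / 817
= 2.542 MPa

2.542


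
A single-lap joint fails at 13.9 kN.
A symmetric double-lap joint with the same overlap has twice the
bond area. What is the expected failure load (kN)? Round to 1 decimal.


Double-lap load = 2 * 13.9 = 27.8 kN

27.8


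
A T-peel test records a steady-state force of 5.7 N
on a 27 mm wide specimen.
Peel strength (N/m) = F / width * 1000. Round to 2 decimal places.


Peel strength = 5.7 / 27 * 1000
= 211.11 N/m

211.11


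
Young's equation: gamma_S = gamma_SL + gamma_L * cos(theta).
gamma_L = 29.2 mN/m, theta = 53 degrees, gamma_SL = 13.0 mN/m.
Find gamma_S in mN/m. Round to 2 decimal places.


cos(53 deg) = 0.601815
gamma_S = 13.0 + 29.2 * 0.601815
= 30.57 mN/m

30.57


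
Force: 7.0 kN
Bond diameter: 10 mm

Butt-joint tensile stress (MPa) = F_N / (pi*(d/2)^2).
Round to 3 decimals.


F_N = 7.0 * 1000 = 7000.0 N
A = pi*(5.0)^2 = 78.5398 mm^2
stress = 7000.0 / 78.5398 = 89.127 MPa

89.127


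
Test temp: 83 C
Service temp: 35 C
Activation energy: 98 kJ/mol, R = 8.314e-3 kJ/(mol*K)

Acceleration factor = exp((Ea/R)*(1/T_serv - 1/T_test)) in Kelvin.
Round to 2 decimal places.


AF = exp((98/0.008314)*(1/308.15 - 1/356.15))
= 173.36

173.36


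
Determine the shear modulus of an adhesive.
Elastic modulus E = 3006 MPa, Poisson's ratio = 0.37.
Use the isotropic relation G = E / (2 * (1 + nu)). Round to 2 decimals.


G = 3006 / (2*(1+0.37)) = 3006 / 2.74
= 1097.08 MPa

1097.08


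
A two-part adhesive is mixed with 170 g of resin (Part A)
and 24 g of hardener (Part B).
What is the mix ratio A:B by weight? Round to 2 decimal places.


Mix ratio = mass_A / mass_B
= 170 / 24
= 7.08

7.08


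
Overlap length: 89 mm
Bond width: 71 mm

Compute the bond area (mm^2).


Bond area = 89 * 71 = 6319 mm^2

6319


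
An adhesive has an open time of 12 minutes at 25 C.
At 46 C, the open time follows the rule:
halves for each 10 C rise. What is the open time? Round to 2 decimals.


Factor = 2^((46-25)/10) = 4.2871
Open time = 12 / 4.2871 = 2.80 min

2.80


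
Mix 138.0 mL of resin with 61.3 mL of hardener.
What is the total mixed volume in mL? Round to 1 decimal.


Total = 138.0 + 61.3 = 199.3 mL

199.3


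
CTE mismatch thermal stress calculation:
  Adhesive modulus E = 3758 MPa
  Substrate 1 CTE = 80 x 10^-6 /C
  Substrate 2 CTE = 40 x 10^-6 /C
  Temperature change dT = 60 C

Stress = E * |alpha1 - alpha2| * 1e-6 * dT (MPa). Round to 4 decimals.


delta_alpha = |80 - 40| = 40 x 10^-6/C
Stress = 3758 * 40e-6 * 60
= 9.0192 MPa

9.0192


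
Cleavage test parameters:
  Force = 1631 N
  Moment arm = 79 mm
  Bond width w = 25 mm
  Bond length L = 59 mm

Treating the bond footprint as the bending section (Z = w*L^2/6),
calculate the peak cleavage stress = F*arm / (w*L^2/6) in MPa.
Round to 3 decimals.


M = 1631 * 79 = 128849 N*mm
Z = 25 * 59^2 / 6 = 87025 / 6 mm^3
sigma = M / Z = 6 * 128849 / 87025 = 773094 / 87025
= 8.884 MPa

8.884


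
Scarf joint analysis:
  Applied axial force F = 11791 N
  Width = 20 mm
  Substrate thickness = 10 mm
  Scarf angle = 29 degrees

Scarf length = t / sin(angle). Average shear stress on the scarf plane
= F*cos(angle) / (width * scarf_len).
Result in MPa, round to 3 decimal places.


Scarf length = 10 / sin(29 deg) = 20.6267 mm
cos(29 deg) = 0.874620
Shear = 11791 * 0.874620 / (20 * 20.6267)
= 24.998 MPa

24.998


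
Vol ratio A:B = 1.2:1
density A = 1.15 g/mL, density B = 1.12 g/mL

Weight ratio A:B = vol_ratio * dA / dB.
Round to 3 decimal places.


Weight ratio = 1.2 * 1.15 / 1.12
= 1.232

1.232


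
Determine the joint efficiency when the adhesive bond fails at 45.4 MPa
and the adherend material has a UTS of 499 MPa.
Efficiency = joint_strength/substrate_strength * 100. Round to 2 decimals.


Joint efficiency = 45.4 / 499 * 100
= 9.10%

9.10


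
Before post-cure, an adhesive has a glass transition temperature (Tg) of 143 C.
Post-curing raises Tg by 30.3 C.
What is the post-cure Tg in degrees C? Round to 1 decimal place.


Tg_post = Tg_base + delta_Tg
= 143 + 30.3
= 173.3 C

173.3


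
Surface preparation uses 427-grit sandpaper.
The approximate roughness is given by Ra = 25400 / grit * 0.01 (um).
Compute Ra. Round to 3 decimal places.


Ra = 25400 / 427 * 0.01
= 254 / 427
= 0.595 um

0.595


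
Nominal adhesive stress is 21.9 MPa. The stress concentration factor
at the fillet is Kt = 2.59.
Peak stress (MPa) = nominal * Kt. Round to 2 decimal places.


Peak = 21.9 * 2.59 = 56.72 MPa

56.72


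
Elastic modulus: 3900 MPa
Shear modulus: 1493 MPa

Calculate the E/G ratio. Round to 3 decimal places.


E / G = 3900 / 1493 = 2.612

2.612


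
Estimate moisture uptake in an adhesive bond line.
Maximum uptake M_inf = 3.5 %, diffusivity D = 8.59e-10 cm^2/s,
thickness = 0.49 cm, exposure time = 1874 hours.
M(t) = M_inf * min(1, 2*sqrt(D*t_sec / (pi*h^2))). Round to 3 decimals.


Convert time: 1874 h = 6746400 s
ratio = min(1, 2*sqrt(8.59e-10*6746400/(pi*0.49^2)))
= 0.175304
M(t) = 3.5 * 0.175304 = 0.614%

0.614


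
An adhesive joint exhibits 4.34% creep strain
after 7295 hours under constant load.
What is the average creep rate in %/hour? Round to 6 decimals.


Creep rate = strain / time
= 4.34 / 7295
= 0.000595 %/h

0.000595


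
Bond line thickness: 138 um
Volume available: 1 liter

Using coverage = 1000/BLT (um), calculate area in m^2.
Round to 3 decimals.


1 L = 1e6 mm^3, thickness = 138 um = 0.138 mm
Area = 1e6 / 0.138 mm^2 = (1e6 / 0.138) / 1e6 m^2 = 1000 / 138 m^2
= 7.246 m^2

7.246


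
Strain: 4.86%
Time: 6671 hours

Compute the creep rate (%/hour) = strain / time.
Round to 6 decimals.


Creep rate = 4.86 / 6671
= 0.000729 %/h

0.000729


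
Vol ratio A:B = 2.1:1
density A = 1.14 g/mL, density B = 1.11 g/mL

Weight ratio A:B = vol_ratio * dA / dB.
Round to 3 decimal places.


Weight ratio = 2.1 * 1.14 / 1.11
= 2.157

2.157


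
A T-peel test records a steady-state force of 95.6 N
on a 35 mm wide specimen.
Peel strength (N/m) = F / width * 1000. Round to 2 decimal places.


Peel strength = 95.6 / 35 * 1000
= 2731.43 N/m

2731.43


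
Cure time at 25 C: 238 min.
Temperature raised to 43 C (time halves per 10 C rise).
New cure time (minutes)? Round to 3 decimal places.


Acceleration factor = 2^(18/10) = 3.4822
New time = 238 / 3.4822 = 68.348 min

68.348


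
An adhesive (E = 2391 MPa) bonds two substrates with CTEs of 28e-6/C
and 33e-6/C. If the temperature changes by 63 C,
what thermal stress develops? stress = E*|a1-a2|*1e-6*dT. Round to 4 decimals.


Stress = 2391 * |28 - 33| * 1e-6 * 63
= 0.7532 MPa

0.7532
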